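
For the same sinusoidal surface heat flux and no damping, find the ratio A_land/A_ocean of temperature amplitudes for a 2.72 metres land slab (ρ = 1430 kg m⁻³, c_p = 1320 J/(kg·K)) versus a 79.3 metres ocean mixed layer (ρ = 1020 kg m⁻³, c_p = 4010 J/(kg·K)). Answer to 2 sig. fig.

C_ocean = 1020 × 4010 × 79.3 = 3.24×10^8 J/(m²·K).
C_land = 1430 × 1320 × 2.72 = 5.13×10^6 J/(m²·K).
Undamped amplitude ∝ 1/C, so A_land/A_ocean = C_ocean/C_land = 63.2.

63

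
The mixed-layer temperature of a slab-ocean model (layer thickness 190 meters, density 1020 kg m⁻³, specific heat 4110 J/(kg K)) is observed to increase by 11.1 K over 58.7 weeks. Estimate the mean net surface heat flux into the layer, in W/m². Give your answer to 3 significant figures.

249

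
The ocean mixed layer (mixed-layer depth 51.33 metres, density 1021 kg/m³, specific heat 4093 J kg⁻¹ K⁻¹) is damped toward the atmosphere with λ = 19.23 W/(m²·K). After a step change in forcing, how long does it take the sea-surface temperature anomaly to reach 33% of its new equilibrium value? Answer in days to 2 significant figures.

Areal heat capacity C = ρ c_p D = 1021 × 4093 × 51.33 = 2.15×10^8 J/(m^2 K).
τ = C / λ = 2.15×10^8 / 19.23 = 1.12×10^7 s.
Fraction reached: 1 − e^(−t/τ) = 0.33 ⇒ t = −τ ln(1 − 0.33) = τ × 0.400.
t = 4.47×10^6 s = 51.7 days.

52 days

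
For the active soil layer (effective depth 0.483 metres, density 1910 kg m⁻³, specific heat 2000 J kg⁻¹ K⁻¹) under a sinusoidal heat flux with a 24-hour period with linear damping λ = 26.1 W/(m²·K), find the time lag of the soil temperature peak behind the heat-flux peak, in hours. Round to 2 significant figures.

Areal heat capacity C = ρ c_p D = 1910 × 2000 × 0.483 = 1.85×10^6 J/(m²·K).
ω = 2π / 86400 s = 7.27×10^-5 s⁻¹.
Phase lag φ = arctan(Cω/λ) = arctan(134/26.1) = 1.38 rad.
Time lag = φ / ω = 1.38 / 7.27×10^-5 = 19000 s = 5.27 hours.

5.3 hours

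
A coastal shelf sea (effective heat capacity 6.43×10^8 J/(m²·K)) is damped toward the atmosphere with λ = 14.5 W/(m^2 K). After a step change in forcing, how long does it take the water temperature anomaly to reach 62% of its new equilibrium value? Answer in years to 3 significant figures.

1.36 years

Areal heat capacity C = 6.43×10^8 J/(m²·K) (given).
τ = C / λ = 6.43×10^8 / 14.5 = 4.43×10^7 s.
Fraction reached: 1 − e^(−t/τ) = 0.62 ⇒ t = −τ ln(1 − 0.62) = τ × 0.968.
t = 4.29×10^7 s = 1.36 years.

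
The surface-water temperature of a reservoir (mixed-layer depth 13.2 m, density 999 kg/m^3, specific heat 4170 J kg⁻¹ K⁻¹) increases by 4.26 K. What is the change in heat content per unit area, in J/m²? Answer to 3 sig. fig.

2.34×10^8

Areal heat capacity C = ρ c_p D = 999 × 4170 × 13.2 = 5.50×10^7 J/(m^2 K).
ΔQ = C ΔT = 5.50×10^7 × 4.26 = 2.34×10^8 J/m².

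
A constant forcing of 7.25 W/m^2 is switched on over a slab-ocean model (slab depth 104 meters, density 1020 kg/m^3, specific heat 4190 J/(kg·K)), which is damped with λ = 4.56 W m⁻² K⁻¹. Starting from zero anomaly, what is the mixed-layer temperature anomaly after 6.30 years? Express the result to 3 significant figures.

Areal heat capacity C = ρ c_p D = 1020 × 4190 × 104 = 4.44×10^8 J/(m^2 K).
τ = C / λ = 4.44×10^8 / 4.56 = 9.75×10^7 s.
Equilibrium anomaly ΔT_eq = F / λ = 7.25 / 4.56 = 1.59 K.
t = 6.30 years = 1.99×10^8 s, so t/τ = 2.04.
ΔT(t) = ΔT_eq (1 − e^(−t/τ)) = 1.59 × (1 − e^−2.04) = 1.38 K.

1.38 K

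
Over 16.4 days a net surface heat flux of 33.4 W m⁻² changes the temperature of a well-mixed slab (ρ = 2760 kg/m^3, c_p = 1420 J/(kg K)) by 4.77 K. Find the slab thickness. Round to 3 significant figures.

Heat input Q = F Δt = 33.4 × 1.42×10^6 s = 4.73×10^7 J/m².
Required areal heat capacity C = Q / ΔT = 9.92×10^6 J/(m²·K).
Depth D = C / (ρ c_p) = 9.92×10^6 / (2760 × 1420) = 2.53 m.

2.53 m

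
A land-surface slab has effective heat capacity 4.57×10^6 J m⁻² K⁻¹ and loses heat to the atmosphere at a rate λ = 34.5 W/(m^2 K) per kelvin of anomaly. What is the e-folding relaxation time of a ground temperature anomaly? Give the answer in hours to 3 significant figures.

Areal heat capacity C = 4.57×10^6 J m⁻² K⁻¹ (given).
Relaxation time τ = C / λ = 4.57×10^6 / 34.5 = 1.32×10^5 s.
In hours: 1.32×10^5 s / (3600 s/hour) = 36.8 hours.

36.8 hours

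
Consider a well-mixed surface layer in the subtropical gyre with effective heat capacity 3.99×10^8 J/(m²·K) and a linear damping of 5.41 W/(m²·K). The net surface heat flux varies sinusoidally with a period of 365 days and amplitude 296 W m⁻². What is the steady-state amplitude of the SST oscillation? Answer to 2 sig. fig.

3.7 K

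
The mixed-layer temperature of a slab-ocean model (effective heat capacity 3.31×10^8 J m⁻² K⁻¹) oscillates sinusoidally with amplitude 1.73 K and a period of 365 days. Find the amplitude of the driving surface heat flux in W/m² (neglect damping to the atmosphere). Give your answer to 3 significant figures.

Areal heat capacity C = 3.31×10^8 J m⁻² K⁻¹ (given).
ω = 2π / 3.15×10^7 s = 1.99×10^-7 s⁻¹.
Cω = 3.31×10^8 × 1.99×10^-7 = 65.9 W/(m²·K).
F₀ = A × Cω = 1.73 × 65.9 = 114 W/m².

114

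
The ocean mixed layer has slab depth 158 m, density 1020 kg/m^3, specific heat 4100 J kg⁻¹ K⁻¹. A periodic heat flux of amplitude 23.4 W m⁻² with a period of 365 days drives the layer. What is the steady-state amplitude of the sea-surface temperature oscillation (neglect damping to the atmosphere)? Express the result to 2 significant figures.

Areal heat capacity C = ρ c_p D = 1020 × 4100 × 158 = 6.61×10^8 J/(m^2 K).
Angular frequency ω = 2π / T = 2π / 3.15×10^7 s = 1.99×10^-7 s⁻¹.
Cω = 6.61×10^8 × 1.99×10^-7 = 132 W/(m²·K).
Amplitude A = F₀ / (Cω) = 23.4 / 132 = 0.178 K.

0.18 K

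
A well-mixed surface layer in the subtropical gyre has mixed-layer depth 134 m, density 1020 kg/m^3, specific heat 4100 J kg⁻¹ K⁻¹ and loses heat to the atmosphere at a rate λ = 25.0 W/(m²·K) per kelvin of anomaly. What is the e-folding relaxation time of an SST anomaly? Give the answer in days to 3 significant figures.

259 days

Areal heat capacity C = ρ c_p D = 1020 × 4100 × 134 = 5.60×10^8 J/(m^2 K).
Relaxation time τ = C / λ = 5.60×10^8 / 25.0 = 2.24×10^7 s.
In days: 2.24×10^7 s / (86400 s/day) = 259 days.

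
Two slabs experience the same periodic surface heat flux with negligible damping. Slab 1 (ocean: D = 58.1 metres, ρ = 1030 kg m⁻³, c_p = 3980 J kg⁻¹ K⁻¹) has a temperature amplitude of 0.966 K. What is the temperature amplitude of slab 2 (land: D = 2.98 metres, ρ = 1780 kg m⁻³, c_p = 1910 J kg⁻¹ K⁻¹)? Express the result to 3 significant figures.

C_ocean = 2.38×10^8 J/(m²·K); C_land = 1.01×10^7 J/(m²·K).
A ∝ 1/C ⇒ A_land = A_ocean × C_ocean/C_land = 0.966 × 23.5 = 22.7 K.

22.7 K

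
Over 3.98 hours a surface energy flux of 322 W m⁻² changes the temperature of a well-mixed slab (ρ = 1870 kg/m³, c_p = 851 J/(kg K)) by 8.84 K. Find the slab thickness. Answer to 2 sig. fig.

Heat input Q = F Δt = 322 × 14300 s = 4.61×10^6 J/m².
Required areal heat capacity C = Q / ΔT = 5.22×10^5 J/(m²·K).
Depth D = C / (ρ c_p) = 5.22×10^5 / (1870 × 851) = 0.328 m.

0.33 m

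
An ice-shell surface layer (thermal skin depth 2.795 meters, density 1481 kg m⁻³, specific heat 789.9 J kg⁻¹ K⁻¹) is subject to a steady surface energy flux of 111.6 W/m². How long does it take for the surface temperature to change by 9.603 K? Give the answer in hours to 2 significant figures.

78 hours

Areal heat capacity C = ρ c_p D = 1481 × 789.9 × 2.795 = 3.27×10^6 J/(m^2 K).
Time required: Δt = C ΔT / F = 3.27×10^6 × 9.603 / 111.6 = 2.81×10^5 s.
In hours: 2.81×10^5 s / (3600 s/hour) = 78.2 hours.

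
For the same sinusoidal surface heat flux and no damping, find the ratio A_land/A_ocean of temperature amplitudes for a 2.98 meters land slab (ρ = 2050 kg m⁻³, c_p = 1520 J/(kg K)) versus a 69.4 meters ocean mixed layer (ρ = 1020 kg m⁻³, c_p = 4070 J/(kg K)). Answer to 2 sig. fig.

31

C_ocean = 1020 × 4070 × 69.4 = 2.88×10^8 J/(m²·K).
C_land = 2050 × 1520 × 2.98 = 9.29×10^6 J/(m²·K).
Undamped amplitude ∝ 1/C, so A_land/A_ocean = C_ocean/C_land = 31.0.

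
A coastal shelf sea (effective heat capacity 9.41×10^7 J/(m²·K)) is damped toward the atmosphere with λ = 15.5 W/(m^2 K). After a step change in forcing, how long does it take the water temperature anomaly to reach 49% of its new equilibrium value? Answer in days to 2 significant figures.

47 days

Areal heat capacity C = 9.41×10^7 J/(m²·K) (given).
τ = C / λ = 9.41×10^7 / 15.5 = 6.07×10^6 s.
Fraction reached: 1 − e^(−t/τ) = 0.49 ⇒ t = −τ ln(1 − 0.49) = τ × 0.673.
t = 4.09×10^6 s = 47.3 days.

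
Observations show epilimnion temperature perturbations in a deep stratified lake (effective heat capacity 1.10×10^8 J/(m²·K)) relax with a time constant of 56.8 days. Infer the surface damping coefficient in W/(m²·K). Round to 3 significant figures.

22.4

Areal heat capacity C = 1.10×10^8 J/(m²·K) (given).
τ = 56.8 days = 4.91×10^6 s.
λ = C / τ = 1.10×10^8 / 4.91×10^6 = 22.4 W/(m²·K).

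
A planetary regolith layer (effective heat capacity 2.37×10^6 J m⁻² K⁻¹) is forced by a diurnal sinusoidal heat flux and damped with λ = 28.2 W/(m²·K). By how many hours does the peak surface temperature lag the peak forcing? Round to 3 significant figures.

5.38 hours

Areal heat capacity C = 2.37×10^6 J m⁻² K⁻¹ (given).
ω = 2π / 86400 s = 7.27×10^-5 s⁻¹.
Phase lag φ = arctan(Cω/λ) = arctan(172/28.2) = 1.41 rad.
Time lag = φ / ω = 1.41 / 7.27×10^-5 = 19400 s = 5.38 hours.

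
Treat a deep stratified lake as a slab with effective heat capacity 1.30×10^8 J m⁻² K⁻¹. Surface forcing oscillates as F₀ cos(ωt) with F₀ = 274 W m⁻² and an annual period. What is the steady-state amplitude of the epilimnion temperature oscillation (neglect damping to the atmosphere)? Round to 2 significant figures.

11 K

Areal heat capacity C = 1.30×10^8 J m⁻² K⁻¹ (given).
Angular frequency ω = 2π / T = 2π / 3.15×10^7 s = 1.99×10^-7 s⁻¹.
Cω = 1.30×10^8 × 1.99×10^-7 = 25.9 W/(m²·K).
Amplitude A = F₀ / (Cω) = 274 / 25.9 = 10.6 K.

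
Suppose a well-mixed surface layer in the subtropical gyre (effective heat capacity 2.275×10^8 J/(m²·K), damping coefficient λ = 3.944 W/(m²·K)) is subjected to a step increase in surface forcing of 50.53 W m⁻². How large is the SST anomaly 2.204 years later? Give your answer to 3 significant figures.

Areal heat capacity C = 2.275×10^8 J/(m²·K) (given).
τ = C / λ = 2.27×10^8 / 3.944 = 5.77×10^7 s.
Equilibrium anomaly ΔT_eq = F / λ = 50.53 / 3.944 = 12.8 K.
t = 2.204 years = 6.96×10^7 s, so t/τ = 1.21.
ΔT(t) = ΔT_eq (1 − e^(−t/τ)) = 12.8 × (1 − e^−1.21) = 8.98 K.

8.98 K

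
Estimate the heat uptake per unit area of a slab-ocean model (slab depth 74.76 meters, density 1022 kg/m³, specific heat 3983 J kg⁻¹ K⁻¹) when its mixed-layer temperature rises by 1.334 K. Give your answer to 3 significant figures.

Areal heat capacity C = ρ c_p D = 1022 × 3983 × 74.76 = 3.04×10^8 J/(m²·K).
ΔQ = C ΔT = 3.04×10^8 × 1.334 = 4.06×10^8 J/m².

4.06×10^8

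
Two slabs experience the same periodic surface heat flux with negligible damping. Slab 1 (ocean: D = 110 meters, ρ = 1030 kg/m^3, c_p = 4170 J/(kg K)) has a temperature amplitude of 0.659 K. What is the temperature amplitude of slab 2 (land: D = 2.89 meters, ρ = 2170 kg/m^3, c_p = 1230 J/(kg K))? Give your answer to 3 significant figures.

40.4 K

C_ocean = 4.72×10^8 J/(m²·K); C_land = 7.71×10^6 J/(m²·K).
A ∝ 1/C ⇒ A_land = A_ocean × C_ocean/C_land = 0.659 × 61.2 = 40.4 K.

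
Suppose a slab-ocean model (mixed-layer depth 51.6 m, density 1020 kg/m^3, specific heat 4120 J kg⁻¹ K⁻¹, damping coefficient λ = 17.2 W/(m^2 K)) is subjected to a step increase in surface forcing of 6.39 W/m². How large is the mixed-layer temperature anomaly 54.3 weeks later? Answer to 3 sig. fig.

0.344 K

Areal heat capacity C = ρ c_p D = 1020 × 4120 × 51.6 = 2.17×10^8 J/(m^2 K).
τ = C / λ = 2.17×10^8 / 17.2 = 1.26×10^7 s.
Equilibrium anomaly ΔT_eq = F / λ = 6.39 / 17.2 = 0.372 K.
t = 54.3 weeks = 3.28×10^7 s, so t/τ = 2.60.
ΔT(t) = ΔT_eq (1 − e^(−t/τ)) = 0.372 × (1 − e^−2.60) = 0.344 K.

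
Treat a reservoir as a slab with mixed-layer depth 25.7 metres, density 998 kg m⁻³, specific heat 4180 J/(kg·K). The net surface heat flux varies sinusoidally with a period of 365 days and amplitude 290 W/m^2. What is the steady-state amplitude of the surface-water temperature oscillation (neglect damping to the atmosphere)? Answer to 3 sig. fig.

Areal heat capacity C = ρ c_p D = 998 × 4180 × 25.7 = 1.07×10^8 J m⁻² K⁻¹.
Angular frequency ω = 2π / T = 2π / 3.15×10^7 s = 1.99×10^-7 s⁻¹.
Cω = 1.07×10^8 × 1.99×10^-7 = 21.4 W/(m²·K).
Amplitude A = F₀ / (Cω) = 290 / 21.4 = 13.6 K.

13.6 K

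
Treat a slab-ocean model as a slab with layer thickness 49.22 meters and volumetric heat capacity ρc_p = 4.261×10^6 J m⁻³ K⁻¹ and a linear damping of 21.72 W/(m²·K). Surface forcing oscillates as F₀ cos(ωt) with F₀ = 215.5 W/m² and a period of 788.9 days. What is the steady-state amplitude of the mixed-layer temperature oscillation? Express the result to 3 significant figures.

Areal heat capacity C = ρc_p × D = 4.261×10^6 × 49.22 = 2.10×10^8 J/(m^2 K).
Angular frequency ω = 2π / T = 2π / 6.82×10^7 s = 9.22×10^-8 s⁻¹.
√((Cω)² + λ²) = √((19.3)² + 21.72²) = 29.1 W/(m²·K).
Amplitude A = F₀ / √((Cω)²+λ²) = 215.5 / 29.1 = 7.41 K.

7.41 K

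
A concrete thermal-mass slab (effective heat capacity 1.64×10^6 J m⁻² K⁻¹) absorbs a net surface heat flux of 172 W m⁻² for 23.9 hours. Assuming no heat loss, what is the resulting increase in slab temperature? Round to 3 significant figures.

9.02 K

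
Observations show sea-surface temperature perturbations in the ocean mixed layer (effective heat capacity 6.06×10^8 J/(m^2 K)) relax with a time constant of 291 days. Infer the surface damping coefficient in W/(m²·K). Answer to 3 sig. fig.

24.1

Areal heat capacity C = 6.06×10^8 J/(m^2 K) (given).
τ = 291 days = 2.51×10^7 s.
λ = C / τ = 6.06×10^8 / 2.51×10^7 = 24.1 W/(m²·K).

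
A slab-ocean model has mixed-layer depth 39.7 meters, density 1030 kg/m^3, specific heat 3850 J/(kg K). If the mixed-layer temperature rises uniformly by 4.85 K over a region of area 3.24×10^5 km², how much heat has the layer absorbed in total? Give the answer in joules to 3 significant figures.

Areal heat capacity C = ρ c_p D = 1030 × 3850 × 39.7 = 1.57×10^8 J m⁻² K⁻¹.
Heat per unit area: q = C ΔT = 1.57×10^8 × 4.85 = 7.64×10^8 J/m².
Total heat: Q = q × A = 7.64×10^8 × (3.24×10^5 × 10⁶ m²) = 2.47×10^20 J.

2.47×10^20 J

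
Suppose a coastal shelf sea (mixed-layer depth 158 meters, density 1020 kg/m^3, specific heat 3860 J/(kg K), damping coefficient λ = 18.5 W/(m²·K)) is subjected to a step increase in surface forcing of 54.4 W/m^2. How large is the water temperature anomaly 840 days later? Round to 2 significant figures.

2.6 K

Areal heat capacity C = ρ c_p D = 1020 × 3860 × 158 = 6.22×10^8 J/(m²·K).
τ = C / λ = 6.22×10^8 / 18.5 = 3.36×10^7 s.
Equilibrium anomaly ΔT_eq = F / λ = 54.4 / 18.5 = 2.94 K.
t = 840 days = 7.26×10^7 s, so t/τ = 2.16.
ΔT(t) = ΔT_eq (1 − e^(−t/τ)) = 2.94 × (1 − e^−2.16) = 2.60 K.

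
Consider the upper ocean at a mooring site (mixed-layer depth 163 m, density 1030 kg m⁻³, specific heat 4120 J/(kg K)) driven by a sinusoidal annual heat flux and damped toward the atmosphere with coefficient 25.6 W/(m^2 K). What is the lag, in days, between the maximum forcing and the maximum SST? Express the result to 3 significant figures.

80.6 days

Areal heat capacity C = ρ c_p D = 1030 × 4120 × 163 = 6.92×10^8 J/(m²·K).
ω = 2π / 3.15×10^7 s = 1.99×10^-7 s⁻¹.
Phase lag φ = arctan(Cω/λ) = arctan(138/25.6) = 1.39 rad.
Time lag = φ / ω = 1.39 / 1.99×10^-7 = 6.96×10^6 s = 80.6 days.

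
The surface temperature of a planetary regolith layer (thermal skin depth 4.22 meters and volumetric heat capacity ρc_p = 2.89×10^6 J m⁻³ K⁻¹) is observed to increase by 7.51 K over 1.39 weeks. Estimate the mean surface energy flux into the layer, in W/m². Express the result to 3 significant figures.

Areal heat capacity C = ρc_p × D = 2.89×10^6 × 4.22 = 1.22×10^7 J m⁻² K⁻¹.
Required heat per unit area: Q = C ΔT = 1.22×10^7 × 7.51 = 9.16×10^7 J/m².
Flux F = Q / Δt = 9.16×10^7 / 8.41×10^5 s = 109 W/m².

109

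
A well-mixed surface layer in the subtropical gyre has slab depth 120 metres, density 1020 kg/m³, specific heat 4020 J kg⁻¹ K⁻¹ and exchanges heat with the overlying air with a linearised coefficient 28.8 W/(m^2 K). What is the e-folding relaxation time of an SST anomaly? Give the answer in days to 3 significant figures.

Areal heat capacity C = ρ c_p D = 1020 × 4020 × 120 = 4.92×10^8 J/(m^2 K).
Relaxation time τ = C / λ = 4.92×10^8 / 28.8 = 1.71×10^7 s.
In days: 1.71×10^7 s / (86400 s/day) = 198 days.

198 days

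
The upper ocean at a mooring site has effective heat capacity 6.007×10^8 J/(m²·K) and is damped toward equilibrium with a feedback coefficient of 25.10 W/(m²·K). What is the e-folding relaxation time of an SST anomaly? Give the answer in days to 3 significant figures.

277 days

Areal heat capacity C = 6.007×10^8 J/(m²·K) (given).
Relaxation time τ = C / λ = 6.01×10^8 / 25.10 = 2.39×10^7 s.
In days: 2.39×10^7 s / (86400 s/day) = 277 days.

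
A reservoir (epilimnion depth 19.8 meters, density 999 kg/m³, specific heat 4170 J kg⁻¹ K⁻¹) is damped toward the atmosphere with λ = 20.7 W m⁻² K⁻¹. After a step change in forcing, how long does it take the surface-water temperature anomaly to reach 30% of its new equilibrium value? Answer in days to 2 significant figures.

Areal heat capacity C = ρ c_p D = 999 × 4170 × 19.8 = 8.25×10^7 J/(m²·K).
τ = C / λ = 8.25×10^7 / 20.7 = 3.98×10^6 s.
Fraction reached: 1 − e^(−t/τ) = 0.30 ⇒ t = −τ ln(1 − 0.30) = τ × 0.357.
t = 1.42×10^6 s = 16.4 days.

16 days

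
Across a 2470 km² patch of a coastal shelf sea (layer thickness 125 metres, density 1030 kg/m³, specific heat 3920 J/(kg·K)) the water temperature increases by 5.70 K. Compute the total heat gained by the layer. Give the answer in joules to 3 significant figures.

7.11×10^18 J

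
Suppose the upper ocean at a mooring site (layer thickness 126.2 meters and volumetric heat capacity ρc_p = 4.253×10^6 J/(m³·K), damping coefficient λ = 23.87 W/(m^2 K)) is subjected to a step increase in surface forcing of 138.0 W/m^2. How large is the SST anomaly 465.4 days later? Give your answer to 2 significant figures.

4.8 K

Areal heat capacity C = ρc_p × D = 4.253×10^6 × 126.2 = 5.37×10^8 J m⁻² K⁻¹.
τ = C / λ = 5.37×10^8 / 23.87 = 2.25×10^7 s.
Equilibrium anomaly ΔT_eq = F / λ = 138.0 / 23.87 = 5.78 K.
t = 465.4 days = 4.02×10^7 s, so t/τ = 1.79.
ΔT(t) = ΔT_eq (1 − e^(−t/τ)) = 5.78 × (1 − e^−1.79) = 4.81 K.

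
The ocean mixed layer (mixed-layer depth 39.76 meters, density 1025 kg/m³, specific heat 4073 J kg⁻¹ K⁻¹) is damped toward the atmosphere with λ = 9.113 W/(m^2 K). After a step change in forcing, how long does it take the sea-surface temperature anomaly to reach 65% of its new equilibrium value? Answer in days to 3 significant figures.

221 days

Areal heat capacity C = ρ c_p D = 1025 × 4073 × 39.76 = 1.66×10^8 J/(m²·K).
τ = C / λ = 1.66×10^8 / 9.113 = 1.82×10^7 s.
Fraction reached: 1 − e^(−t/τ) = 0.65 ⇒ t = −τ ln(1 − 0.65) = τ × 1.05.
t = 1.91×10^7 s = 221 days.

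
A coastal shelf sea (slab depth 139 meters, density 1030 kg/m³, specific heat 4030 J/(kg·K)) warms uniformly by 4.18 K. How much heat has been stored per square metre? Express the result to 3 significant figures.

2.41×10^9

Areal heat capacity C = ρ c_p D = 1030 × 4030 × 139 = 5.77×10^8 J/(m²·K).
ΔQ = C ΔT = 5.77×10^8 × 4.18 = 2.41×10^9 J/m².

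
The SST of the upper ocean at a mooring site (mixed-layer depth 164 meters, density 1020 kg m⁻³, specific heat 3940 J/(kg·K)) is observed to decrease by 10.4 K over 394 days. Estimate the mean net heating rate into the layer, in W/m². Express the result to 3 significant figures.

-201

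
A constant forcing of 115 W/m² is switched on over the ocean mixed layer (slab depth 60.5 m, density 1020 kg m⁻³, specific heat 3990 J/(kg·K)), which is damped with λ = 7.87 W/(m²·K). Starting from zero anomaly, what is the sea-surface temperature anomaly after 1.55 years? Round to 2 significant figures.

Areal heat capacity C = ρ c_p D = 1020 × 3990 × 60.5 = 2.46×10^8 J/(m²·K).
τ = C / λ = 2.46×10^8 / 7.87 = 3.13×10^7 s.
Equilibrium anomaly ΔT_eq = F / λ = 115 / 7.87 = 14.6 K.
t = 1.55 years = 4.89×10^7 s, so t/τ = 1.56.
ΔT(t) = ΔT_eq (1 − e^(−t/τ)) = 14.6 × (1 − e^−1.56) = 11.6 K.

12 K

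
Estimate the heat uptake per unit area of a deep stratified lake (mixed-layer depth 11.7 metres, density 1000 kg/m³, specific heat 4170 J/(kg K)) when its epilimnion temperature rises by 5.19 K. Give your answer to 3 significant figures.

Areal heat capacity C = ρ c_p D = 1000 × 4170 × 11.7 = 4.88×10^7 J m⁻² K⁻¹.
ΔQ = C ΔT = 4.88×10^7 × 5.19 = 2.53×10^8 J/m².

2.53×10^8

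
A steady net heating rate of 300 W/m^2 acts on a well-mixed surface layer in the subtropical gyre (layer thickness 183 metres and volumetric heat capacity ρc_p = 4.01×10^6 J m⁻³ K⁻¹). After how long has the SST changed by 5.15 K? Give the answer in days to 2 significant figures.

150 days

Areal heat capacity C = ρc_p × D = 4.01×10^6 × 183 = 7.34×10^8 J/(m²·K).
Time required: Δt = C ΔT / F = 7.34×10^8 × 5.15 / 300 = 1.26×10^7 s.
In days: 1.26×10^7 s / (86400 s/day) = 146 days.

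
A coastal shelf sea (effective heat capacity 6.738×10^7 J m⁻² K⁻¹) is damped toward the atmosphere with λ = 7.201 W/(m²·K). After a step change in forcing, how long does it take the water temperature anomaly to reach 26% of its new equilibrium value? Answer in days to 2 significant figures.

Areal heat capacity C = 6.738×10^7 J m⁻² K⁻¹ (given).
τ = C / λ = 6.74×10^7 / 7.201 = 9.36×10^6 s.
Fraction reached: 1 − e^(−t/τ) = 0.26 ⇒ t = −τ ln(1 − 0.26) = τ × 0.301.
t = 2.82×10^6 s = 32.6 days.

33 days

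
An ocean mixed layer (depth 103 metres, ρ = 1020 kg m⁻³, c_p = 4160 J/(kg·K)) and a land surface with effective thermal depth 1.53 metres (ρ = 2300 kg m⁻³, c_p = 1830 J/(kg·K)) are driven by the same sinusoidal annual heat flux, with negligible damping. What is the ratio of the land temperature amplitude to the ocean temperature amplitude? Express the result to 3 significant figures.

C_ocean = 1020 × 4160 × 103 = 4.37×10^8 J/(m²·K).
C_land = 2300 × 1830 × 1.53 = 6.44×10^6 J/(m²·K).
Undamped amplitude ∝ 1/C, so A_land/A_ocean = C_ocean/C_land = 67.9.

67.9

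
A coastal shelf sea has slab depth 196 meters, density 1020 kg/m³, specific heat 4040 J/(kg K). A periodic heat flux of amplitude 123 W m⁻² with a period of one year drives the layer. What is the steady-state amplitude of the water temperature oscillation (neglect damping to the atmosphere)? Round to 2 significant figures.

0.76 K

Areal heat capacity C = ρ c_p D = 1020 × 4040 × 196 = 8.08×10^8 J m⁻² K⁻¹.
Angular frequency ω = 2π / T = 2π / 3.15×10^7 s = 1.99×10^-7 s⁻¹.
Cω = 8.08×10^8 × 1.99×10^-7 = 161 W/(m²·K).
Amplitude A = F₀ / (Cω) = 123 / 161 = 0.764 K.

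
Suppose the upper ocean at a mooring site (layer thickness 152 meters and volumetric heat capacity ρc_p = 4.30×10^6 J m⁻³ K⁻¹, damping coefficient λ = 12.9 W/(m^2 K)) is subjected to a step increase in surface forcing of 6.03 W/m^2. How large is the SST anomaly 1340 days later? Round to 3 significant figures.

0.420 K

Areal heat capacity C = ρc_p × D = 4.30×10^6 × 152 = 6.54×10^8 J/(m^2 K).
τ = C / λ = 6.54×10^8 / 12.9 = 5.07×10^7 s.
Equilibrium anomaly ΔT_eq = F / λ = 6.03 / 12.9 = 0.467 K.
t = 1340 days = 1.16×10^8 s, so t/τ = 2.29.
ΔT(t) = ΔT_eq (1 − e^(−t/τ)) = 0.467 × (1 − e^−2.29) = 0.420 K.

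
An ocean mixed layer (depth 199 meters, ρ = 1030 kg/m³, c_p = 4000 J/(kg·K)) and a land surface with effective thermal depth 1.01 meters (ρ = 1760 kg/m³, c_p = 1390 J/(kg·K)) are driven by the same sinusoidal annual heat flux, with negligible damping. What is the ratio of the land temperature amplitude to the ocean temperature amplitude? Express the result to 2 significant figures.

330

C_ocean = 1030 × 4000 × 199 = 8.20×10^8 J/(m²·K).
C_land = 1760 × 1390 × 1.01 = 2.47×10^6 J/(m²·K).
Undamped amplitude ∝ 1/C, so A_land/A_ocean = C_ocean/C_land = 332.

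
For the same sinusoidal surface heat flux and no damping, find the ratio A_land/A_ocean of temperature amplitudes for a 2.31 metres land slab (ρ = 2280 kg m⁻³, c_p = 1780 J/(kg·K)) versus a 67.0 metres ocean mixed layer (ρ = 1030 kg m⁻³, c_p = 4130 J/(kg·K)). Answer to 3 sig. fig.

30.4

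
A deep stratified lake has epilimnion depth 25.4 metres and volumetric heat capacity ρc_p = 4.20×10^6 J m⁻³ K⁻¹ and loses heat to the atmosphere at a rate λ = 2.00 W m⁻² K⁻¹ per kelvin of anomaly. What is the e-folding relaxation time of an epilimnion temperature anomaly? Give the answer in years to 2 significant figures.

1.7 years

Areal heat capacity C = ρc_p × D = 4.20×10^6 × 25.4 = 1.07×10^8 J m⁻² K⁻¹.
Relaxation time τ = C / λ = 1.07×10^8 / 2.00 = 5.33×10^7 s.
In years: 5.33×10^7 s / (3.156×10^7 s/year) = 1.69 years.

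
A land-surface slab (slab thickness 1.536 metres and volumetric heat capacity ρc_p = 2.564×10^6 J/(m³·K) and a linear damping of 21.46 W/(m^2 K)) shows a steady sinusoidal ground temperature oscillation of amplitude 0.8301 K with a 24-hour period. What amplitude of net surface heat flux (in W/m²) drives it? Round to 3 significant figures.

238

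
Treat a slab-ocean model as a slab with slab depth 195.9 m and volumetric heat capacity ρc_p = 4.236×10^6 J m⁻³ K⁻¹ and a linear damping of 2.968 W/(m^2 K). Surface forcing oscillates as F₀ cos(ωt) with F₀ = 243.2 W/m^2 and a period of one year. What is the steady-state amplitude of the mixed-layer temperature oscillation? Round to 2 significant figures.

1.5 K

Areal heat capacity C = ρc_p × D = 4.236×10^6 × 195.9 = 8.30×10^8 J/(m^2 K).
Angular frequency ω = 2π / T = 2π / 3.15×10^7 s = 1.99×10^-7 s⁻¹.
√((Cω)² + λ²) = √((165)² + 2.968²) = 165 W/(m²·K).
Amplitude A = F₀ / √((Cω)²+λ²) = 243.2 / 165 = 1.47 K.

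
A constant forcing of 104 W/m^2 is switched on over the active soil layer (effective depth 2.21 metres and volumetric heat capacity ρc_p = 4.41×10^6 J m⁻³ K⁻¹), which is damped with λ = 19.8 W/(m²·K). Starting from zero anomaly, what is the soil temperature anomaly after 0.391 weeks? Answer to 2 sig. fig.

Areal heat capacity C = ρc_p × D = 4.41×10^6 × 2.21 = 9.75×10^6 J/(m^2 K).
τ = C / λ = 9.75×10^6 / 19.8 = 4.92×10^5 s.
Equilibrium anomaly ΔT_eq = F / λ = 104 / 19.8 = 5.25 K.
t = 0.391 weeks = 2.36×10^5 s, so t/τ = 0.480.
ΔT(t) = ΔT_eq (1 − e^(−t/τ)) = 5.25 × (1 − e^−0.480) = 2.00 K.

2.0 K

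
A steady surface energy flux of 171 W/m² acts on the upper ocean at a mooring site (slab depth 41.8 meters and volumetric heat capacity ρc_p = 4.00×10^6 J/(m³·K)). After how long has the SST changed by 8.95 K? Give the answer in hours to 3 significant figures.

2430 hours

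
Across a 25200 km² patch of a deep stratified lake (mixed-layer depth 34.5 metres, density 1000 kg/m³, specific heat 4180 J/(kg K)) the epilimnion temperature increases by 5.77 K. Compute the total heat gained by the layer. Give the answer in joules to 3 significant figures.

2.10×10^19 J

Areal heat capacity C = ρ c_p D = 1000 × 4180 × 34.5 = 1.44×10^8 J m⁻² K⁻¹.
Heat per unit area: q = C ΔT = 1.44×10^8 × 5.77 = 8.32×10^8 J/m².
Total heat: Q = q × A = 8.32×10^8 × (25200 × 10⁶ m²) = 2.10×10^19 J.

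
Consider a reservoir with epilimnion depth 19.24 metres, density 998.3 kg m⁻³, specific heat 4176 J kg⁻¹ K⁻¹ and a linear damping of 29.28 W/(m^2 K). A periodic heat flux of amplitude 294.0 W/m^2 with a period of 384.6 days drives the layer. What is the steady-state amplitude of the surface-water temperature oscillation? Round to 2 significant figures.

8.9 K

Areal heat capacity C = ρ c_p D = 998.3 × 4176 × 19.24 = 8.02×10^7 J m⁻² K⁻¹.
Angular frequency ω = 2π / T = 2π / 3.32×10^7 s = 1.89×10^-7 s⁻¹.
√((Cω)² + λ²) = √((15.2)² + 29.28²) = 33.0 W/(m²·K).
Amplitude A = F₀ / √((Cω)²+λ²) = 294.0 / 33.0 = 8.92 K.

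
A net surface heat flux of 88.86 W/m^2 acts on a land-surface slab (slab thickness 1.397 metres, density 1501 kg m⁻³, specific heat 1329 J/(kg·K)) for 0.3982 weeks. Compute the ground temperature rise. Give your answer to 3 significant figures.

7.68 K

Areal heat capacity C = ρ c_p D = 1501 × 1329 × 1.397 = 2.79×10^6 J/(m^2 K).
Net heat input Q = F Δt = 88.86 × (0.3982 weeks × 6.048×10^5 s/week) = 2.14×10^7 J/m².
ΔT = Q / C = 2.14×10^7 / 2.79×10^6 = 7.68 K.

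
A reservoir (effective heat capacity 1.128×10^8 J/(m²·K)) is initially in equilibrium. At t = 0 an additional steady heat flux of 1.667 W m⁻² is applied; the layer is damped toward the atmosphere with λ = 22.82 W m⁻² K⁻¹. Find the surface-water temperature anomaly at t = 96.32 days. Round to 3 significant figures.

0.0595 K

Areal heat capacity C = 1.128×10^8 J/(m²·K) (given).
τ = C / λ = 1.13×10^8 / 22.82 = 4.94×10^6 s.
Equilibrium anomaly ΔT_eq = F / λ = 1.667 / 22.82 = 0.0730 K.
t = 96.32 days = 8.32×10^6 s, so t/τ = 1.68.
ΔT(t) = ΔT_eq (1 − e^(−t/τ)) = 0.0730 × (1 − e^−1.68) = 0.0595 K.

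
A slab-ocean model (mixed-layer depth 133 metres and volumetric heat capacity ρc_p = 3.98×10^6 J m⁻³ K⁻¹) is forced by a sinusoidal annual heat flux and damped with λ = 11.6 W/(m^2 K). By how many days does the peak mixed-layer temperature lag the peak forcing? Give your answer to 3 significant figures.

84.9 days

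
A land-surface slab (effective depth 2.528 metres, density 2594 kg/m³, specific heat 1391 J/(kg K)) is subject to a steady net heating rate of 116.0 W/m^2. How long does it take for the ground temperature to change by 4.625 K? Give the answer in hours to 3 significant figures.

101 hours

Areal heat capacity C = ρ c_p D = 2594 × 1391 × 2.528 = 9.12×10^6 J m⁻² K⁻¹.
Time required: Δt = C ΔT / F = 9.12×10^6 × 4.625 / 116.0 = 3.64×10^5 s.
In hours: 3.64×10^5 s / (3600 s/hour) = 101 hours.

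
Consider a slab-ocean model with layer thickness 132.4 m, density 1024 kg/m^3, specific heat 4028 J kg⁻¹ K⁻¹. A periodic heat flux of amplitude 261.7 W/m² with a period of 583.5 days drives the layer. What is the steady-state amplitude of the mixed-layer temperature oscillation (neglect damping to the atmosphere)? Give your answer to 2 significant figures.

3.8 K

Areal heat capacity C = ρ c_p D = 1024 × 4028 × 132.4 = 5.46×10^8 J/(m²·K).
Angular frequency ω = 2π / T = 2π / 5.04×10^7 s = 1.25×10^-7 s⁻¹.
Cω = 5.46×10^8 × 1.25×10^-7 = 68.1 W/(m²·K).
Amplitude A = F₀ / (Cω) = 261.7 / 68.1 = 3.85 K.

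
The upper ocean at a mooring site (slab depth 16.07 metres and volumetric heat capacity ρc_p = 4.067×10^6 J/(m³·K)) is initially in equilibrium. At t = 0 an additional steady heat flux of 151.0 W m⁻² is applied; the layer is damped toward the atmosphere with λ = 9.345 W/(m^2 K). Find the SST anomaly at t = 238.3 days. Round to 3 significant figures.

15.3 K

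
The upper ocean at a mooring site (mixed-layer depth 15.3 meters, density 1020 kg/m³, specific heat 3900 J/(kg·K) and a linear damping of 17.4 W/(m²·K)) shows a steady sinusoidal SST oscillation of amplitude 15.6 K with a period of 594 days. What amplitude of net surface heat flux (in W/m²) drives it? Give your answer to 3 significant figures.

295

Areal heat capacity C = ρ c_p D = 1020 × 3900 × 15.3 = 6.09×10^7 J m⁻² K⁻¹.
ω = 2π / 5.13×10^7 s = 1.22×10^-7 s⁻¹.
√((Cω)² + λ²) = √((7.45)² + 17.4²) = 18.9 W/(m²·K).
F₀ = A × √((Cω)²+λ²) = 15.6 × 18.9 = 295 W/m².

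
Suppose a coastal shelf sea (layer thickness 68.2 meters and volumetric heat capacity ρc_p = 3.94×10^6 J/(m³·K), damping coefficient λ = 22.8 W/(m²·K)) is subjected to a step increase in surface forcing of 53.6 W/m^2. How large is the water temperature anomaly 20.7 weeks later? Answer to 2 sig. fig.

Areal heat capacity C = ρc_p × D = 3.94×10^6 × 68.2 = 2.69×10^8 J/(m^2 K).
τ = C / λ = 2.69×10^8 / 22.8 = 1.18×10^7 s.
Equilibrium anomaly ΔT_eq = F / λ = 53.6 / 22.8 = 2.35 K.
t = 20.7 weeks = 1.25×10^7 s, so t/τ = 1.06.
ΔT(t) = ΔT_eq (1 − e^(−t/τ)) = 2.35 × (1 − e^−1.06) = 1.54 K.

1.5 K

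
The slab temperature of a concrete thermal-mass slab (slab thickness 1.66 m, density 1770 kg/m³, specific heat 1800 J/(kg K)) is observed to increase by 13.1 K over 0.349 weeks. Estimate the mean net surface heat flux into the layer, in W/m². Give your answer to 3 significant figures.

Areal heat capacity C = ρ c_p D = 1770 × 1800 × 1.66 = 5.29×10^6 J/(m²·K).
Required heat per unit area: Q = C ΔT = 5.29×10^6 × 13.1 = 6.93×10^7 J/m².
Flux F = Q / Δt = 6.93×10^7 / 2.11×10^5 s = 328 W/m².

328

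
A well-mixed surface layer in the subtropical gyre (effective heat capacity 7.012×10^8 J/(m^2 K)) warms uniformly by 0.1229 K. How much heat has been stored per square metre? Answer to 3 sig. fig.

Areal heat capacity C = 7.012×10^8 J/(m^2 K) (given).
ΔQ = C ΔT = 7.01×10^8 × 0.1229 = 8.62×10^7 J/m².

8.62×10^7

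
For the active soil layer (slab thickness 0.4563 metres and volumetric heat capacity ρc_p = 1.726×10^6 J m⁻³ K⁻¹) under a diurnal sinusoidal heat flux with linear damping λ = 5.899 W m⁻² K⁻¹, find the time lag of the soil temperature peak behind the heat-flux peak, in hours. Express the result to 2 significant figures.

5.6 hours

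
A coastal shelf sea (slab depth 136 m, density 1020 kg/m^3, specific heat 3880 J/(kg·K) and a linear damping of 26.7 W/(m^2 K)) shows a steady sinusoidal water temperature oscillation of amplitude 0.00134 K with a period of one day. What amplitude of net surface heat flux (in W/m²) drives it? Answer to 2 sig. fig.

52

Areal heat capacity C = ρ c_p D = 1020 × 3880 × 136 = 5.38×10^8 J/(m²·K).
ω = 2π / 86400 s = 7.27×10^-5 s⁻¹.
√((Cω)² + λ²) = √((39100)² + 26.7²) = 39100 W/(m²·K).
F₀ = A × √((Cω)²+λ²) = 0.00134 × 39100 = 52.4 W/m².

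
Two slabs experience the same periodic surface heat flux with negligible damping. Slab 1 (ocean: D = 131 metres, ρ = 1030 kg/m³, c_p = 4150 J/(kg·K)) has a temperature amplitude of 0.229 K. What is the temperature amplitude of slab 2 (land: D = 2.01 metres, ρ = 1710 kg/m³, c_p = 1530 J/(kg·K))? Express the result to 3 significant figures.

24.4 K

C_ocean = 5.60×10^8 J/(m²·K); C_land = 5.26×10^6 J/(m²·K).
A ∝ 1/C ⇒ A_land = A_ocean × C_ocean/C_land = 0.229 × 106 = 24.4 K.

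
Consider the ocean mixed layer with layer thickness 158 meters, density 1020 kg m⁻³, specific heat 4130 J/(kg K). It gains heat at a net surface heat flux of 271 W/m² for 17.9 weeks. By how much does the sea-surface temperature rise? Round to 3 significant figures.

Areal heat capacity C = ρ c_p D = 1020 × 4130 × 158 = 6.66×10^8 J/(m²·K).
Net heat input Q = F Δt = 271 × (17.9 weeks × 6.048×10^5 s/week) = 2.93×10^9 J/m².
ΔT = Q / C = 2.93×10^9 / 6.66×10^8 = 4.41 K.

4.41 K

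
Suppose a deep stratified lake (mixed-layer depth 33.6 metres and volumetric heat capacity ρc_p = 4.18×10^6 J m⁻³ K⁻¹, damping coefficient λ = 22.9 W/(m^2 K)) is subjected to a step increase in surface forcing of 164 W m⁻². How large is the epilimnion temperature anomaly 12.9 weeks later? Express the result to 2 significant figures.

Areal heat capacity C = ρc_p × D = 4.18×10^6 × 33.6 = 1.40×10^8 J m⁻² K⁻¹.
τ = C / λ = 1.40×10^8 / 22.9 = 6.13×10^6 s.
Equilibrium anomaly ΔT_eq = F / λ = 164 / 22.9 = 7.16 K.
t = 12.9 weeks = 7.80×10^6 s, so t/τ = 1.27.
ΔT(t) = ΔT_eq (1 − e^(−t/τ)) = 7.16 × (1 − e^−1.27) = 5.15 K.

5.2 K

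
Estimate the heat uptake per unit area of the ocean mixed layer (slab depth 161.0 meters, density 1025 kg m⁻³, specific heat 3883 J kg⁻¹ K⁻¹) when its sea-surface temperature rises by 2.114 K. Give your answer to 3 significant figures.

Areal heat capacity C = ρ c_p D = 1025 × 3883 × 161.0 = 6.41×10^8 J/(m²·K).
ΔQ = C ΔT = 6.41×10^8 × 2.114 = 1.35×10^9 J/m².

1.35×10^9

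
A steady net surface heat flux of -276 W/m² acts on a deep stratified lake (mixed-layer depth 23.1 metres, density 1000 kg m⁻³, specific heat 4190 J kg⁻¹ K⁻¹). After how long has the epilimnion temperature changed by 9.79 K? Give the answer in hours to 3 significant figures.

Areal heat capacity C = ρ c_p D = 1000 × 4190 × 23.1 = 9.68×10^7 J m⁻² K⁻¹.
Time required: Δt = C ΔT / F = 9.68×10^7 × -9.79 / -276 = 3.43×10^6 s.
In hours: 3.43×10^6 s / (3600 s/hour) = 954 hours.

954 hours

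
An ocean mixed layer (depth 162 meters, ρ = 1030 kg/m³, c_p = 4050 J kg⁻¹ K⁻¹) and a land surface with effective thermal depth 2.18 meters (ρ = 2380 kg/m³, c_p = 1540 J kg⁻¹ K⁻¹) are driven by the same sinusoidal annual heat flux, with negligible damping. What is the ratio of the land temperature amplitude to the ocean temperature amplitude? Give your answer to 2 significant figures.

C_ocean = 1030 × 4050 × 162 = 6.76×10^8 J/(m²·K).
C_land = 2380 × 1540 × 2.18 = 7.99×10^6 J/(m²·K).
Undamped amplitude ∝ 1/C, so A_land/A_ocean = C_ocean/C_land = 84.6.

85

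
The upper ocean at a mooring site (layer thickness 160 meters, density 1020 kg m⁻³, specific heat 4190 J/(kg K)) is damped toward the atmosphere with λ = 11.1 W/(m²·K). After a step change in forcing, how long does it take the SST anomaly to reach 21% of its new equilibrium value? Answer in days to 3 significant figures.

Areal heat capacity C = ρ c_p D = 1020 × 4190 × 160 = 6.84×10^8 J m⁻² K⁻¹.
τ = C / λ = 6.84×10^8 / 11.1 = 6.16×10^7 s.
Fraction reached: 1 − e^(−t/τ) = 0.21 ⇒ t = −τ ln(1 − 0.21) = τ × 0.236.
t = 1.45×10^7 s = 168 days.

168 days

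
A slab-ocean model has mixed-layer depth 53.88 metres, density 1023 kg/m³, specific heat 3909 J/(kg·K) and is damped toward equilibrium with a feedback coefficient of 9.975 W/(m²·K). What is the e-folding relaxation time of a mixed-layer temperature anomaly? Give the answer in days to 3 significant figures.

250 days

Areal heat capacity C = ρ c_p D = 1023 × 3909 × 53.88 = 2.15×10^8 J/(m^2 K).
Relaxation time τ = C / λ = 2.15×10^8 / 9.975 = 2.16×10^7 s.
In days: 2.16×10^7 s / (86400 s/day) = 250 days.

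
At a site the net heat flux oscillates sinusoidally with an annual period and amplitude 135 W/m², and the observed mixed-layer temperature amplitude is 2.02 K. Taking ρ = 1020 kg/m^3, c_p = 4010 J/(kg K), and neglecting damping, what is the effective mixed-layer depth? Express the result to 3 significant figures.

82.0 m

ω = 2π / 3.15×10^7 s = 1.99×10^-7 s⁻¹.
Required C = F₀ / (A ω) = 135 / (2.02 × 1.99×10^-7) = 3.35×10^8 J/(m²·K).
D = C / (ρ c_p) = 3.35×10^8 / (1020 × 4010) = 82.0 m.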